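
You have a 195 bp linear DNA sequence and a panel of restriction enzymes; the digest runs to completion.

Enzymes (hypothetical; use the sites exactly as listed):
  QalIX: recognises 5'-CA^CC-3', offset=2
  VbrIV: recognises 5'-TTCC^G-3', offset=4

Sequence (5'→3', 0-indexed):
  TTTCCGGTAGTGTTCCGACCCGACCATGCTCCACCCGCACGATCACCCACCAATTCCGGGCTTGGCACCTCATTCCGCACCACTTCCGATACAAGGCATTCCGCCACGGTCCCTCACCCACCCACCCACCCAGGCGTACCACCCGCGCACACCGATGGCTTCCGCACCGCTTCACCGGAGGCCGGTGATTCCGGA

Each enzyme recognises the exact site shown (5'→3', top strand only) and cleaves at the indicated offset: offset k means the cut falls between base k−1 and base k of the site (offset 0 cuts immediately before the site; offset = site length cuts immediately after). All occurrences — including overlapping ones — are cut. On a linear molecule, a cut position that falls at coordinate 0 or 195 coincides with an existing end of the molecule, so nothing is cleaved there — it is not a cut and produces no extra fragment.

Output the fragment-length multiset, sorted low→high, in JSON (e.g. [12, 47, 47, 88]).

Per-enzyme occurrences:
  QalIX (CACC, off=2): starts [31, 43, 47, 65, 77, 114, 118, 122, 126, 139, 149, 164, 172] → cuts [33, 45, 49, 67, 79, 116, 120, 124, 128, 141, 151, 166, 174]
  VbrIV (TTCCG, off=4): starts [1, 12, 53, 72, 83, 98, 159, 188] → cuts [5, 16, 57, 76, 87, 102, 163, 192]

All cut coordinates (distinct, sorted): [5, 16, 33, 45, 49, 57, 67, 76, 79, 87, 102, 116, 120, 124, 128, 141, 151, 163, 166, 174, 192]

Fragment lengths:
  [0,5): 5 bp
  [5,16): 11 bp
  [16,33): 17 bp
  [33,45): 12 bp
  [45,49): 4 bp
  [49,57): 8 bp
  [57,67): 10 bp
  [67,76): 9 bp
  [76,79): 3 bp
  [79,87): 8 bp
  [87,102): 15 bp
  [102,116): 14 bp
  [116,120): 4 bp
  [120,124): 4 bp
  [124,128): 4 bp
  [128,141): 13 bp
  [141,151): 10 bp
  [151,163): 12 bp
  [163,166): 3 bp
  [166,174): 8 bp
  [174,192): 18 bp
  [192,195): 3 bp

[3,3,3,4,4,4,4,5,8,8,8,9,10,10,11,12,12,13,14,15,17,18]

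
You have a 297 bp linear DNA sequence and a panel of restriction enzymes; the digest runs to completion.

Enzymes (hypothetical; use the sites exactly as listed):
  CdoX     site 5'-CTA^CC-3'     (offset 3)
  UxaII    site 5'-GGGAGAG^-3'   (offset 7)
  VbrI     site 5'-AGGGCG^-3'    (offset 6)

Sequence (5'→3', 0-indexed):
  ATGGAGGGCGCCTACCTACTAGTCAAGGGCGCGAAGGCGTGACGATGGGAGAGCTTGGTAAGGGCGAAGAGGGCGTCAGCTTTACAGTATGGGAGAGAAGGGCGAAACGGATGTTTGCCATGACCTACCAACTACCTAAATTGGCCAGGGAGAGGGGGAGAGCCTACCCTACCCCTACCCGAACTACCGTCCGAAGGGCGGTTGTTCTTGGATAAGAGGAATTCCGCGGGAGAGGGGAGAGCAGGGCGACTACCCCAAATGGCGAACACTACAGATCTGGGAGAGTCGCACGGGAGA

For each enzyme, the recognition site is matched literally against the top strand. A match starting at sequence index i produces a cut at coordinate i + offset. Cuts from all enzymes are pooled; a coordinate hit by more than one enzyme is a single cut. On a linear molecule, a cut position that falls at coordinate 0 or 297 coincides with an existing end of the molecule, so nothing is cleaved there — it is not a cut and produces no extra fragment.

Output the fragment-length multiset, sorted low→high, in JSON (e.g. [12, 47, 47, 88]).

Per-enzyme occurrences:
  CdoX (CTACC, off=3): starts [11, 124, 131, 163, 168, 174, 183, 249] → cuts [14, 127, 134, 166, 171, 177, 186, 252]
  UxaII (GGGAGAG, off=7): starts [46, 90, 147, 155, 227, 234, 278] → cuts [53, 97, 154, 162, 234, 241, 285]
  VbrI (AGGGCG, off=6): starts [4, 25, 60, 69, 98, 194, 242] → cuts [10, 31, 66, 75, 104, 200, 248]

All cut coordinates (distinct, sorted): [10, 14, 31, 53, 66, 75, 97, 104, 127, 134, 154, 162, 166, 171, 177, 186, 200, 234, 241, 248, 252, 285]

Fragment lengths:
  [0,10): 10 bp
  [10,14): 4 bp
  [14,31): 17 bp
  [31,53): 22 bp
  [53,66): 13 bp
  [66,75): 9 bp
  [75,97): 22 bp
  [97,104): 7 bp
  [104,127): 23 bp
  [127,134): 7 bp
  [134,154): 20 bp
  [154,162): 8 bp
  [162,166): 4 bp
  [166,171): 5 bp
  [171,177): 6 bp
  [177,186): 9 bp
  [186,200): 14 bp
  [200,234): 34 bp
  [234,241): 7 bp
  [241,248): 7 bp
  [248,252): 4 bp
  [252,285): 33 bp
  [285,297): 12 bp

[4,4,4,5,6,7,7,7,7,8,9,9,10,12,13,14,17,20,22,22,23,33,34]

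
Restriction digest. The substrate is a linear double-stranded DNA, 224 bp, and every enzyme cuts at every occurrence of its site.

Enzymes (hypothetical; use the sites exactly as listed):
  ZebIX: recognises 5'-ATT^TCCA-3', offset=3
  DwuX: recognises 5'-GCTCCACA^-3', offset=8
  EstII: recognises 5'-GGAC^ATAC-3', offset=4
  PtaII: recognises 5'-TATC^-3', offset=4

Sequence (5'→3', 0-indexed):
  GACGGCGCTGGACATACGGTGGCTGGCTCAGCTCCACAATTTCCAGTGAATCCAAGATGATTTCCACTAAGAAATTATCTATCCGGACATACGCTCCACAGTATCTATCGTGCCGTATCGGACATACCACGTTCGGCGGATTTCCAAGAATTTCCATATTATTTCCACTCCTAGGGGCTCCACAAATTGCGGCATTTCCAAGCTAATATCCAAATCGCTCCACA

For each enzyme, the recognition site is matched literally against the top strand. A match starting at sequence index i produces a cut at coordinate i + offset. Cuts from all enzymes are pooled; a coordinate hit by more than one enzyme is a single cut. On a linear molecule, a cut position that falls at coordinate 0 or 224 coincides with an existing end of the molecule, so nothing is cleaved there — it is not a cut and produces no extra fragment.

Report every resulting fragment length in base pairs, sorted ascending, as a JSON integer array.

Site scan:
  ZebIX ATTTCCA/3: at [38, 59, 139, 149, 160, 193] ⇒ [41, 62, 142, 152, 163, 196]
  DwuX GCTCCACA/8: at [30, 92, 176, 216] ⇒ [38, 100, 184] (position 224 is a terminus of the linear molecule — no cut)
  EstII GGACATAC/4: at [9, 84, 119] ⇒ [13, 88, 123]
  PtaII TATC/4: at [75, 79, 101, 105, 115, 206] ⇒ [79, 83, 105, 109, 119, 210]

Pooled cuts: [13, 38, 41, 62, 79, 83, 88, 100, 105, 109, 119, 123, 142, 152, 163, 184, 196, 210]

Fragments:
  [0,13): 13 bp
  [13,38): 25 bp
  [38,41): 3 bp
  [41,62): 21 bp
  [62,79): 17 bp
  [79,83): 4 bp
  [83,88): 5 bp
  [88,100): 12 bp
  [100,105): 5 bp
  [105,109): 4 bp
  [109,119): 10 bp
  [119,123): 4 bp
  [123,142): 19 bp
  [142,152): 10 bp
  [152,163): 11 bp
  [163,184): 21 bp
  [184,196): 12 bp
  [196,210): 14 bp
  [210,224): 14 bp

[3,4,4,4,5,5,10,10,11,12,12,13,14,14,17,19,21,21,25]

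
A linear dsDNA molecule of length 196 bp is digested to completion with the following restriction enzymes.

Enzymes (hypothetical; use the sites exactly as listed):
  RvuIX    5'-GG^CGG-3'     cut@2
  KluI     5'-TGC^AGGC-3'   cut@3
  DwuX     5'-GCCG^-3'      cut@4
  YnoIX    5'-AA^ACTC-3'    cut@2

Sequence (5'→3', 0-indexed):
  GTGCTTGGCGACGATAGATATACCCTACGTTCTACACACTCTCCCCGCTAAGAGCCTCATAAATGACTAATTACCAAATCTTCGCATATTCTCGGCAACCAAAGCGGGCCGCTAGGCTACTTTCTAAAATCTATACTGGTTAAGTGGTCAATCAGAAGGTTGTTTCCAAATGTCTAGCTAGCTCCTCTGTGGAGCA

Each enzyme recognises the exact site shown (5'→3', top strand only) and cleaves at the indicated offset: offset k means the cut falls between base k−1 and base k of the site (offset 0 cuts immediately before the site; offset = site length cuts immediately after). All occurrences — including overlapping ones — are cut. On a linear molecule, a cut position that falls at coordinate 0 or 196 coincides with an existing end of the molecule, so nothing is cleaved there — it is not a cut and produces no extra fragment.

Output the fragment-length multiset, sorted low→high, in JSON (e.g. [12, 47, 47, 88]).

[85,111]

Scan for sites:
  RvuIX (GGCGG, off=2): no sites
  KluI (TGCAGGC, off=3): no sites
  DwuX GCCG/4: at [107] ⇒ [111]
  YnoIX (AAACTC, off=2): no sites

Pooled cuts: [111]

Fragment lengths:
  [0,111): 111 bp
  [111,196): 85 bp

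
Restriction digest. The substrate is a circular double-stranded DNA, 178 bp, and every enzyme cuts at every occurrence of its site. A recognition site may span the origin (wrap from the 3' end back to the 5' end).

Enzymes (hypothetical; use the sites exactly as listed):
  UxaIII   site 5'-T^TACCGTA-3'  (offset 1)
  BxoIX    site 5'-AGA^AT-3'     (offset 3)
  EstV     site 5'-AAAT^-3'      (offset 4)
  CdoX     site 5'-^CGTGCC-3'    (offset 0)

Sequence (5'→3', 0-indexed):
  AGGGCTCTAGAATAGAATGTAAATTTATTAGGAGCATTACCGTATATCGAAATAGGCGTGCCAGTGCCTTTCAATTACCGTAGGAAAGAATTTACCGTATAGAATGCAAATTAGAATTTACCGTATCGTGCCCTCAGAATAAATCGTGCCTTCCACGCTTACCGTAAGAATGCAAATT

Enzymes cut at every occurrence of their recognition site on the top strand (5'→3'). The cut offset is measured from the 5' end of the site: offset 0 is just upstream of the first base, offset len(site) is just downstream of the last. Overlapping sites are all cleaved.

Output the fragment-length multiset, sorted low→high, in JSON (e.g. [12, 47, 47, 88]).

Scan for sites:
  UxaIII TTACCGTA/1: at [36, 74, 91, 117, 158] ⇒ [37, 75, 92, 118, 159]
  BxoIX AGAAT/3: at [8, 13, 86, 100, 112, 135, 166] ⇒ [11, 16, 89, 103, 115, 138, 169]
  EstV AAAT/4: at [20, 49, 107, 140, 173] ⇒ [24, 53, 111, 144, 177]
  CdoX CGTGCC/0: at [56, 126, 144] ⇒ [56, 126, 144]

Pooled cuts: [11, 16, 24, 37, 53, 56, 75, 89, 92, 103, 111, 115, 118, 126, 138, 144, 159, 169, 177]

Fragment lengths:
  11→16: 5 bp
  16→24: 8 bp
  24→37: 13 bp
  37→53: 16 bp
  53→56: 3 bp
  56→75: 19 bp
  75→89: 14 bp
  89→92: 3 bp
  92→103: 11 bp
  103→111: 8 bp
  111→115: 4 bp
  115→118: 3 bp
  118→126: 8 bp
  126→138: 12 bp
  138→144: 6 bp
  144→159: 15 bp
  159→169: 10 bp
  169→177: 8 bp
  177→11 (wrap): 178-177+11 = 12 bp

[3,3,3,4,5,6,8,8,8,8,10,11,12,12,13,14,15,16,19]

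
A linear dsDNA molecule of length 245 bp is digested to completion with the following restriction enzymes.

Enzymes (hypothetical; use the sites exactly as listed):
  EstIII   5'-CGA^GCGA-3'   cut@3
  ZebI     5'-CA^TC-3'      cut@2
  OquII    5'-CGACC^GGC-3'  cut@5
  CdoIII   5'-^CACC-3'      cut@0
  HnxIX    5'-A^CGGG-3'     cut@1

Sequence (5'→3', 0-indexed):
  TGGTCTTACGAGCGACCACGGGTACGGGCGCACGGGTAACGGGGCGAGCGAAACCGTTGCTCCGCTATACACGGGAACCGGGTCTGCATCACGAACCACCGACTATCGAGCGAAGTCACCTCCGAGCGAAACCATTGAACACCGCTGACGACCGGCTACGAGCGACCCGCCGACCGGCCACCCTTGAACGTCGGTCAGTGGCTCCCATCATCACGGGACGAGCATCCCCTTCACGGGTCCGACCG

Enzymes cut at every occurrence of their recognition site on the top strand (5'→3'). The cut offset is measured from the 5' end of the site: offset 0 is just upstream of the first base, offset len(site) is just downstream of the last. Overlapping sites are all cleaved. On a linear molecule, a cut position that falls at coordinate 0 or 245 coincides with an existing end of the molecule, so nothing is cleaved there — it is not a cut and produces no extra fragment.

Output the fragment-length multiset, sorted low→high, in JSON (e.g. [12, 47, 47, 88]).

[3,3,3,6,7,7,7,8,8,8,8,9,9,11,11,12,13,14,14,14,17,24,29]

Site scan:
  EstIII (CGAGCGA, off=3): starts [8, 44, 106, 122, 158] → cuts [11, 47, 109, 125, 161]
  ZebI (CATC, off=2): starts [86, 205, 208, 222] → cuts [88, 207, 210, 224]
  OquII (CGACCGGC, off=5): starts [148, 170] → cuts [153, 175]
  CdoIII (CACC, off=0): starts [96, 116, 139, 178] → cuts [96, 116, 139, 178]
  HnxIX (ACGGG, off=1): starts [17, 23, 31, 38, 70, 212, 232] → cuts [18, 24, 32, 39, 71, 213, 233]

Pooled cuts: [11, 18, 24, 32, 39, 47, 71, 88, 96, 109, 116, 125, 139, 153, 161, 175, 178, 207, 210, 213, 224, 233]

Fragments:
  [0,11): 11 bp
  [11,18): 7 bp
  [18,24): 6 bp
  [24,32): 8 bp
  [32,39): 7 bp
  [39,47): 8 bp
  [47,71): 24 bp
  [71,88): 17 bp
  [88,96): 8 bp
  [96,109): 13 bp
  [109,116): 7 bp
  [116,125): 9 bp
  [125,139): 14 bp
  [139,153): 14 bp
  [153,161): 8 bp
  [161,175): 14 bp
  [175,178): 3 bp
  [178,207): 29 bp
  [207,210): 3 bp
  [210,213): 3 bp
  [213,224): 11 bp
  [224,233): 9 bp
  [233,245): 12 bp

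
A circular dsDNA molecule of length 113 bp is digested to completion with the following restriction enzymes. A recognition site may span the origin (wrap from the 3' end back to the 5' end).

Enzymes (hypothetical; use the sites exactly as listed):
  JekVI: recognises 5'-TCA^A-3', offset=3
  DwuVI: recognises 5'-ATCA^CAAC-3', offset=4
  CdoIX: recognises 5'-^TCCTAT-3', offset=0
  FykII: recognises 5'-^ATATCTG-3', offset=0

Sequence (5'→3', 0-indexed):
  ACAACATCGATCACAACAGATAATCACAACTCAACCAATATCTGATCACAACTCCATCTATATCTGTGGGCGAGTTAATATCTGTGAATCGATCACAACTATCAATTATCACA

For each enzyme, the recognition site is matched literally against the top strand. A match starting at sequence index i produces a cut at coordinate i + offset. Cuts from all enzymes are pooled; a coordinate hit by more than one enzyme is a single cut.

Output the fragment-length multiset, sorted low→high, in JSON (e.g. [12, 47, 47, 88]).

Scan for sites:
  JekVI TCAA/3: at [30, 101] ⇒ [33, 104]
  DwuVI ATCACAAC/4: at [9, 22, 44, 91, 107] ⇒ [13, 26, 48, 95, 111]
  CdoIX (TCCTAT, off=0): no sites
  FykII ATATCTG/0: at [37, 59, 77] ⇒ [37, 59, 77]

Pooled cuts: [13, 26, 33, 37, 48, 59, 77, 95, 104, 111]

Fragments:
  13→26: 13 bp
  26→33: 7 bp
  33→37: 4 bp
  37→48: 11 bp
  48→59: 11 bp
  59→77: 18 bp
  77→95: 18 bp
  95→104: 9 bp
  104→111: 7 bp
  111→13 (wrap): 113-111+13 = 15 bp

[4,7,7,9,11,11,13,15,18,18]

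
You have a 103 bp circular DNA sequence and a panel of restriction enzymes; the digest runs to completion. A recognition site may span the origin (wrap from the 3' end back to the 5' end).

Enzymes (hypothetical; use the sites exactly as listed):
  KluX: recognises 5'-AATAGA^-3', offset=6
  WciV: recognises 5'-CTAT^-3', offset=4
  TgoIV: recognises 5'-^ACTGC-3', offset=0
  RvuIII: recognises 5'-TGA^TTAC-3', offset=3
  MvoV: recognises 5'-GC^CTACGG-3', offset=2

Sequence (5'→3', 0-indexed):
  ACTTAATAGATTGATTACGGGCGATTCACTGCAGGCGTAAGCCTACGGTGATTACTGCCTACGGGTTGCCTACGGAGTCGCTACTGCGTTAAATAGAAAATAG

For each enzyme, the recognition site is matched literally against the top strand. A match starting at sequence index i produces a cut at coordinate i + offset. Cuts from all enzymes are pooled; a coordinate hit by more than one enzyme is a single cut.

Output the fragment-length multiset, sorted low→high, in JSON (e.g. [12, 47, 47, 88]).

Scan for sites:
  KluX (AATAGA, off=6): starts [4, 91, 98] → cuts [1, 10, 97]
  WciV (CTAT, off=4): no sites
  TgoIV (ACTGC, off=0): starts [27, 53, 82] → cuts [27, 53, 82]
  RvuIII (TGATTAC, off=3): starts [11, 48] → cuts [14, 51]
  MvoV (GCCTACGG, off=2): starts [40, 56, 67] → cuts [42, 58, 69]

Pooled cuts: [1, 10, 14, 27, 42, 51, 53, 58, 69, 82, 97]

Fragment lengths:
  1→10: 9 bp
  10→14: 4 bp
  14→27: 13 bp
  27→42: 15 bp
  42→51: 9 bp
  51→53: 2 bp
  53→58: 5 bp
  58→69: 11 bp
  69→82: 13 bp
  82→97: 15 bp
  97→1 (wrap): 103-97+1 = 7 bp

[2,4,5,7,9,9,11,13,13,15,15]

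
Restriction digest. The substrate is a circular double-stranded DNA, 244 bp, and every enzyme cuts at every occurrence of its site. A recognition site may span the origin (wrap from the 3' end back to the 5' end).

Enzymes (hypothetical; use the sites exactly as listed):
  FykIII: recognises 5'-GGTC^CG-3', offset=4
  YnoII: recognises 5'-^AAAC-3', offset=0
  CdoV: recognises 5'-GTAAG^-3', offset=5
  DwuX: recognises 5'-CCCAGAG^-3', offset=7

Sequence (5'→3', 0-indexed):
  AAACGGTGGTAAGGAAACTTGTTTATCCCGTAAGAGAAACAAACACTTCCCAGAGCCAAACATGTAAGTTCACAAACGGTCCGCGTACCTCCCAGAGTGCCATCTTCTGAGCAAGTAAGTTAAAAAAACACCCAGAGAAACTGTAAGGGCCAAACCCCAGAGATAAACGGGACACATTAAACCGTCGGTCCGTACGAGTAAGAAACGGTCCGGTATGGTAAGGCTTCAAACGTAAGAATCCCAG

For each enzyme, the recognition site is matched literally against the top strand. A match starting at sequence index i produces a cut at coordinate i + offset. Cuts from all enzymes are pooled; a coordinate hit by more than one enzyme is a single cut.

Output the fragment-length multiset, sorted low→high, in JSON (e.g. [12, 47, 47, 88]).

[1,2,2,2,4,4,5,5,6,8,8,8,9,10,11,11,12,12,12,12,13,14,15,16,20,22]

Site scan:
  FykIII (GGTCCG, off=4): starts [77, 186, 206] → cuts [81, 190, 210]
  YnoII (AAAC, off=0): starts [0, 14, 36, 40, 57, 73, 125, 137, 151, 164, 178, 202, 227] → cuts [0, 14, 36, 40, 57, 73, 125, 137, 151, 164, 178, 202, 227]
  CdoV (GTAAG, off=5): starts [8, 29, 63, 114, 142, 197, 217, 231] → cuts [13, 34, 68, 119, 147, 202, 222, 236]
  DwuX (CCCAGAG, off=7): starts [48, 90, 130, 155] → cuts [55, 97, 137, 162]

Pooled cuts: [0, 13, 14, 34, 36, 40, 55, 57, 68, 73, 81, 97, 119, 125, 137, 147, 151, 162, 164, 178, 190, 202, 210, 222, 227, 236]

Fragment lengths:
  0→13: 13 bp
  13→14: 1 bp
  14→34: 20 bp
  34→36: 2 bp
  36→40: 4 bp
  40→55: 15 bp
  55→57: 2 bp
  57→68: 11 bp
  68→73: 5 bp
  73→81: 8 bp
  81→97: 16 bp
  97→119: 22 bp
  119→125: 6 bp
  125→137: 12 bp
  137→147: 10 bp
  147→151: 4 bp
  151→162: 11 bp
  162→164: 2 bp
  164→178: 14 bp
  178→190: 12 bp
  190→202: 12 bp
  202→210: 8 bp
  210→222: 12 bp
  222→227: 5 bp
  227→236: 9 bp
  236→0 (wrap): 244-236+0 = 8 bp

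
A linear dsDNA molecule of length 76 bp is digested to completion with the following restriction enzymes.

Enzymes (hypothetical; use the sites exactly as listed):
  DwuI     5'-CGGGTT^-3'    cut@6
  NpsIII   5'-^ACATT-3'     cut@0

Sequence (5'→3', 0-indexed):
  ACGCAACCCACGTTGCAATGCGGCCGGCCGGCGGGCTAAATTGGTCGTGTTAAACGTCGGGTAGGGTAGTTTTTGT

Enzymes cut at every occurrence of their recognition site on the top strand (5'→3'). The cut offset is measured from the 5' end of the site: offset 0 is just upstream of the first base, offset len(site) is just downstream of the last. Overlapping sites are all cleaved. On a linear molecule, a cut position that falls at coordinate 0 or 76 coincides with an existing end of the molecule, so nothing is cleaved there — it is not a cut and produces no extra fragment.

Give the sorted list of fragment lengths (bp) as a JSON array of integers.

[76]

Site scan:
  DwuI (CGGGTT, off=6): no sites
  NpsIII (ACATT, off=0): no sites

All cut coordinates (distinct, sorted): ∅

Fragments:
  no cuts → one linear fragment of 76 bp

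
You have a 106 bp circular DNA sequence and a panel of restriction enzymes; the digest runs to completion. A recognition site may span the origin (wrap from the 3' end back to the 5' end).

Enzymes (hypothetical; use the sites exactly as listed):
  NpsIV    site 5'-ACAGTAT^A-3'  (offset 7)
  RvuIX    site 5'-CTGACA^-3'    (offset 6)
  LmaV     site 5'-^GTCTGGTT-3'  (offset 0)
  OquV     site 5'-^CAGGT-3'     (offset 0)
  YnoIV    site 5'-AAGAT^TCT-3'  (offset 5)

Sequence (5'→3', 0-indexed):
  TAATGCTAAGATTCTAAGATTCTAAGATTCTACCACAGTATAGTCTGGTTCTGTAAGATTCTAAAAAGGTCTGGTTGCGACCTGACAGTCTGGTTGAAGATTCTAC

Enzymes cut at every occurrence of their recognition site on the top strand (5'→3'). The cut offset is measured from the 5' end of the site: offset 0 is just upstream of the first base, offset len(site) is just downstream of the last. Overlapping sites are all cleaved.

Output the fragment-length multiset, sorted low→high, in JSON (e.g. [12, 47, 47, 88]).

[1,8,8,9,13,14,17,17,19]

Site scan:
  NpsIV ACAGTATA/7: at [34] ⇒ [41]
  RvuIX CTGACA/6: at [81] ⇒ [87]
  LmaV GTCTGGTT/0: at [42, 68, 87] ⇒ [42, 68, 87]
  OquV (CAGGT, off=0): no sites
  YnoIV AAGATTCT/5: at [7, 15, 23, 54, 96] ⇒ [12, 20, 28, 59, 101]

Pooled cuts: [12, 20, 28, 41, 42, 59, 68, 87, 101]

Fragments:
  12→20: 8 bp
  20→28: 8 bp
  28→41: 13 bp
  41→42: 1 bp
  42→59: 17 bp
  59→68: 9 bp
  68→87: 19 bp
  87→101: 14 bp
  101→12 (wrap): 106-101+12 = 17 bp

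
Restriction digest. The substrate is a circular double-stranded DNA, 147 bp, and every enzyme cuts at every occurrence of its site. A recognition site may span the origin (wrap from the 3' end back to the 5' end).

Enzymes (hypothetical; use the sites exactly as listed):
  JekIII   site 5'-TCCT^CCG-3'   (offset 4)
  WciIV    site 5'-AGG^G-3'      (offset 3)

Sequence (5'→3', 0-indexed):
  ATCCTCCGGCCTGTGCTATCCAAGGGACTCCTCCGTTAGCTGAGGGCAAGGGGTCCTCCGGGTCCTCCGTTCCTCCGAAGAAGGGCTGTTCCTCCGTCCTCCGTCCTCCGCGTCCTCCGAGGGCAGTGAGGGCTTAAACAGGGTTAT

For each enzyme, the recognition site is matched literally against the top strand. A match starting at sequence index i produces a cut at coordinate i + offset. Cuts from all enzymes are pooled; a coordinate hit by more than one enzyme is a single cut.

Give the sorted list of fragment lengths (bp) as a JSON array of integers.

[6,6,6,7,7,7,8,9,9,9,9,10,10,11,13,20]

Site scan:
  JekIII (TCCTCCG, off=4): starts [1, 28, 53, 62, 70, 89, 96, 103, 112] → cuts [5, 32, 57, 66, 74, 93, 100, 107, 116]
  WciIV (AGGG, off=3): starts [22, 42, 48, 81, 119, 128, 139] → cuts [25, 45, 51, 84, 122, 131, 142]

Pooled cuts: [5, 25, 32, 45, 51, 57, 66, 74, 84, 93, 100, 107, 116, 122, 131, 142]

Fragment lengths:
  5→25: 20 bp
  25→32: 7 bp
  32→45: 13 bp
  45→51: 6 bp
  51→57: 6 bp
  57→66: 9 bp
  66→74: 8 bp
  74→84: 10 bp
  84→93: 9 bp
  93→100: 7 bp
  100→107: 7 bp
  107→116: 9 bp
  116→122: 6 bp
  122→131: 9 bp
  131→142: 11 bp
  142→5 (wrap): 147-142+5 = 10 bp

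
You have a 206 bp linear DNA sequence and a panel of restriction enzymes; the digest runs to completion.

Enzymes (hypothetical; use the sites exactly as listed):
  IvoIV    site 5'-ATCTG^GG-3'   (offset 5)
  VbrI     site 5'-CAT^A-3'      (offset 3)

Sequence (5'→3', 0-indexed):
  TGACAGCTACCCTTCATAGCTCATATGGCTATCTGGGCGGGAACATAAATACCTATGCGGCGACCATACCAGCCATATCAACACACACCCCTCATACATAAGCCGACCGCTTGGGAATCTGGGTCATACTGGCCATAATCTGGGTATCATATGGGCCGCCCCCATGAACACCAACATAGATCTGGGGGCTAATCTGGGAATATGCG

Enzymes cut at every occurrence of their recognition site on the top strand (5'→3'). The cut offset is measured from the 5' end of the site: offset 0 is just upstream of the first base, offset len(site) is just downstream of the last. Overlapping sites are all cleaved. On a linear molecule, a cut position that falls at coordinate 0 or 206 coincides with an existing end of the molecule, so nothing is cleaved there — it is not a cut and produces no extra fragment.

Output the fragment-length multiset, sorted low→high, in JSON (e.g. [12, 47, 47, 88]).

Site scan:
  IvoIV ATCTGGG/5: at [30, 116, 137, 179, 191] ⇒ [35, 121, 142, 184, 196]
  VbrI CATA/3: at [14, 21, 43, 64, 73, 92, 96, 124, 133, 147, 174] ⇒ [17, 24, 46, 67, 76, 95, 99, 127, 136, 150, 177]

Pooled cuts: [17, 24, 35, 46, 67, 76, 95, 99, 121, 127, 136, 142, 150, 177, 184, 196]

Fragment lengths:
  [0,17): 17 bp
  [17,24): 7 bp
  [24,35): 11 bp
  [35,46): 11 bp
  [46,67): 21 bp
  [67,76): 9 bp
  [76,95): 19 bp
  [95,99): 4 bp
  [99,121): 22 bp
  [121,127): 6 bp
  [127,136): 9 bp
  [136,142): 6 bp
  [142,150): 8 bp
  [150,177): 27 bp
  [177,184): 7 bp
  [184,196): 12 bp
  [196,206): 10 bp

[4,6,6,7,7,8,9,9,10,11,11,12,17,19,21,22,27]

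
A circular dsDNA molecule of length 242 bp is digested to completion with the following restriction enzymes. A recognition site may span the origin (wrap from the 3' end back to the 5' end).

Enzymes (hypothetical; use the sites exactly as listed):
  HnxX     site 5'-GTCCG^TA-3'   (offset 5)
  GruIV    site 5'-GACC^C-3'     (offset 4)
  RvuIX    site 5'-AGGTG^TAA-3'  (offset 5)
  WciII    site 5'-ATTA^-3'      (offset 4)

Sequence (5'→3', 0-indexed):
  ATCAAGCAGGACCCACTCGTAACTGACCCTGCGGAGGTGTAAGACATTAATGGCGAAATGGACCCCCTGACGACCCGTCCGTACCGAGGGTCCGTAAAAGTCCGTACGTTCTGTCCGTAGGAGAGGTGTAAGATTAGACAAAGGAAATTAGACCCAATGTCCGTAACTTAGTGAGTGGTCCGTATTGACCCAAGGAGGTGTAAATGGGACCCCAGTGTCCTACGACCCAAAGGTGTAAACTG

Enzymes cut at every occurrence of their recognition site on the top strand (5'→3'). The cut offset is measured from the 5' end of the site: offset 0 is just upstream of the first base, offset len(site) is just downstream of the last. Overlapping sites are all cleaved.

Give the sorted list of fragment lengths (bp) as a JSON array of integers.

Scan for sites:
  HnxX GTCCGTA/5: at [76, 89, 99, 112, 158, 177] ⇒ [81, 94, 104, 117, 163, 182]
  GruIV GACCC/4: at [9, 24, 60, 71, 150, 186, 207, 223] ⇒ [13, 28, 64, 75, 154, 190, 211, 227]
  RvuIX AGGTGTAA/5: at [34, 123, 195, 230] ⇒ [39, 128, 200, 235]
  WciII ATTA/4: at [45, 132, 146] ⇒ [49, 136, 150]

All cut coordinates (distinct, sorted): [13, 28, 39, 49, 64, 75, 81, 94, 104, 117, 128, 136, 150, 154, 163, 182, 190, 200, 211, 227, 235]

Fragment lengths:
  13→28: 15 bp
  28→39: 11 bp
  39→49: 10 bp
  49→64: 15 bp
  64→75: 11 bp
  75→81: 6 bp
  81→94: 13 bp
  94→104: 10 bp
  104→117: 13 bp
  117→128: 11 bp
  128→136: 8 bp
  136→150: 14 bp
  150→154: 4 bp
  154→163: 9 bp
  163→182: 19 bp
  182→190: 8 bp
  190→200: 10 bp
  200→211: 11 bp
  211→227: 16 bp
  227→235: 8 bp
  235→13 (wrap): 242-235+13 = 20 bp

[4,6,8,8,8,9,10,10,10,11,11,11,11,13,13,14,15,15,16,19,20]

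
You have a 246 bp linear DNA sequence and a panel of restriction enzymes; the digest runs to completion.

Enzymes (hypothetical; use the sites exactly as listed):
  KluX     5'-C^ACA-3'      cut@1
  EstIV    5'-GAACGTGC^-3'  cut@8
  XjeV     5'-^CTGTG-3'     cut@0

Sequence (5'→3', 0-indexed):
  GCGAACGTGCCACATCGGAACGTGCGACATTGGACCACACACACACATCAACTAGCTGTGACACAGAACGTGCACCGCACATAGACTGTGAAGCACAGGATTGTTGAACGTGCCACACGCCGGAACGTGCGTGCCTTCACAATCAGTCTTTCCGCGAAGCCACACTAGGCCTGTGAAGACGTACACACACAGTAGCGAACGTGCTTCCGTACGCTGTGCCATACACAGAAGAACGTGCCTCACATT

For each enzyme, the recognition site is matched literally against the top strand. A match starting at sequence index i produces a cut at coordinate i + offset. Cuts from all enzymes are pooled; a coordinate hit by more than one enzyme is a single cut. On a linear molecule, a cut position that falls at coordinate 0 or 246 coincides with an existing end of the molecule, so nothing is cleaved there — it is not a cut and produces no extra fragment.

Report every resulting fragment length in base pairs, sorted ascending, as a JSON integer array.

Site scan:
  KluX (CACA, off=1): starts [10, 35, 37, 39, 41, 43, 61, 77, 93, 113, 137, 160, 183, 185, 187, 223, 240] → cuts [11, 36, 38, 40, 42, 44, 62, 78, 94, 114, 138, 161, 184, 186, 188, 224, 241]
  EstIV (GAACGTGC, off=8): starts [2, 17, 65, 105, 122, 196, 230] → cuts [10, 25, 73, 113, 130, 204, 238]
  XjeV (CTGTG, off=0): starts [55, 85, 170, 213] → cuts [55, 85, 170, 213]

All cut coordinates (distinct, sorted): [10, 11, 25, 36, 38, 40, 42, 44, 55, 62, 73, 78, 85, 94, 113, 114, 130, 138, 161, 170, 184, 186, 188, 204, 213, 224, 238, 241]

Fragment lengths:
  [0,10): 10 bp
  [10,11): 1 bp
  [11,25): 14 bp
  [25,36): 11 bp
  [36,38): 2 bp
  [38,40): 2 bp
  [40,42): 2 bp
  [42,44): 2 bp
  [44,55): 11 bp
  [55,62): 7 bp
  [62,73): 11 bp
  [73,78): 5 bp
  [78,85): 7 bp
  [85,94): 9 bp
  [94,113): 19 bp
  [113,114): 1 bp
  [114,130): 16 bp
  [130,138): 8 bp
  [138,161): 23 bp
  [161,170): 9 bp
  [170,184): 14 bp
  [184,186): 2 bp
  [186,188): 2 bp
  [188,204): 16 bp
  [204,213): 9 bp
  [213,224): 11 bp
  [224,238): 14 bp
  [238,241): 3 bp
  [241,246): 5 bp

[1,1,2,2,2,2,2,2,3,5,5,7,7,8,9,9,9,10,11,11,11,11,14,14,14,16,16,19,23]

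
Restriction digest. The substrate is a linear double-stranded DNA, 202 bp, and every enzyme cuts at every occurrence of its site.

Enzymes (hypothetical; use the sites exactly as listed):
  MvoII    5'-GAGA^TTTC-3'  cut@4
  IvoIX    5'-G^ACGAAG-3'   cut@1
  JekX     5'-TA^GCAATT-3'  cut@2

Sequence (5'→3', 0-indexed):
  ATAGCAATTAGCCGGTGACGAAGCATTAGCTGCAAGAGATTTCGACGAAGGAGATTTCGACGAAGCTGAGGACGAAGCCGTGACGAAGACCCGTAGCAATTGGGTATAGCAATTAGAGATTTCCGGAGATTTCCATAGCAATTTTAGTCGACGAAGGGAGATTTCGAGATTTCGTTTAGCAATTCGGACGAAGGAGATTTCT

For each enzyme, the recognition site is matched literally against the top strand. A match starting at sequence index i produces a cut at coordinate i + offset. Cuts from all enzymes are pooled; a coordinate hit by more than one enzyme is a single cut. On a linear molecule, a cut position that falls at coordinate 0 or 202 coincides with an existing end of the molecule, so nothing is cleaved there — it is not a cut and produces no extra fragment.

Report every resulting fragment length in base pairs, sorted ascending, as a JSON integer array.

Scan for sites:
  MvoII GAGATTTC/4: at [35, 50, 115, 125, 157, 165, 193] ⇒ [39, 54, 119, 129, 161, 169, 197]
  IvoIX GACGAAG/1: at [16, 43, 58, 70, 81, 149, 186] ⇒ [17, 44, 59, 71, 82, 150, 187]
  JekX TAGCAATT/2: at [1, 93, 106, 135, 176] ⇒ [3, 95, 108, 137, 178]

All cut coordinates (distinct, sorted): [3, 17, 39, 44, 54, 59, 71, 82, 95, 108, 119, 129, 137, 150, 161, 169, 178, 187, 197]

Fragments:
  [0,3): 3 bp
  [3,17): 14 bp
  [17,39): 22 bp
  [39,44): 5 bp
  [44,54): 10 bp
  [54,59): 5 bp
  [59,71): 12 bp
  [71,82): 11 bp
  [82,95): 13 bp
  [95,108): 13 bp
  [108,119): 11 bp
  [119,129): 10 bp
  [129,137): 8 bp
  [137,150): 13 bp
  [150,161): 11 bp
  [161,169): 8 bp
  [169,178): 9 bp
  [178,187): 9 bp
  [187,197): 10 bp
  [197,202): 5 bp

[3,5,5,5,8,8,9,9,10,10,10,11,11,11,12,13,13,13,14,22]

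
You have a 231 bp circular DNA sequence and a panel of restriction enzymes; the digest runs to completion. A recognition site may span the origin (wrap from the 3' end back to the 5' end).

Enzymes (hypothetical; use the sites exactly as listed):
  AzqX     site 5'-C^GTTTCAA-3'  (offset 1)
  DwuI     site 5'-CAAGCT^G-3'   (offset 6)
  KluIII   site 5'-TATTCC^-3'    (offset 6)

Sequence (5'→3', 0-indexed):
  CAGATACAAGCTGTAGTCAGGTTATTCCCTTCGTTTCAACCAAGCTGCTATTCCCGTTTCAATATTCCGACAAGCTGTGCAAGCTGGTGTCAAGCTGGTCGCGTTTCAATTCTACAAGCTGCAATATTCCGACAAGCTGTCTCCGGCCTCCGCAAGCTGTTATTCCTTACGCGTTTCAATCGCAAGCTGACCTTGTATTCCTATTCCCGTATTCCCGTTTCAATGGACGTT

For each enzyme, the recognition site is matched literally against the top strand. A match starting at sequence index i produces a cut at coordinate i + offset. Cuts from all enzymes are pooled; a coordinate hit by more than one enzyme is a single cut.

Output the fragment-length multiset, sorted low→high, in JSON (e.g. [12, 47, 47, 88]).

Scan for sites:
  AzqX CGTTTCAA/1: at [31, 54, 101, 171, 215] ⇒ [32, 55, 102, 172, 216]
  DwuI CAAGCTG/6: at [6, 40, 70, 79, 90, 114, 132, 152, 182] ⇒ [12, 46, 76, 85, 96, 120, 138, 158, 188]
  KluIII TATTCC/6: at [22, 48, 62, 124, 160, 195, 201, 209] ⇒ [28, 54, 68, 130, 166, 201, 207, 215]

All cut coordinates (distinct, sorted): [12, 28, 32, 46, 54, 55, 68, 76, 85, 96, 102, 120, 130, 138, 158, 166, 172, 188, 201, 207, 215, 216]

Fragment lengths:
  12→28: 16 bp
  28→32: 4 bp
  32→46: 14 bp
  46→54: 8 bp
  54→55: 1 bp
  55→68: 13 bp
  68→76: 8 bp
  76→85: 9 bp
  85→96: 11 bp
  96→102: 6 bp
  102→120: 18 bp
  120→130: 10 bp
  130→138: 8 bp
  138→158: 20 bp
  158→166: 8 bp
  166→172: 6 bp
  172→188: 16 bp
  188→201: 13 bp
  201→207: 6 bp
  207→215: 8 bp
  215→216: 1 bp
  216→12 (wrap): 231-216+12 = 27 bp

[1,1,4,6,6,6,8,8,8,8,8,9,10,11,13,13,14,16,16,18,20,27]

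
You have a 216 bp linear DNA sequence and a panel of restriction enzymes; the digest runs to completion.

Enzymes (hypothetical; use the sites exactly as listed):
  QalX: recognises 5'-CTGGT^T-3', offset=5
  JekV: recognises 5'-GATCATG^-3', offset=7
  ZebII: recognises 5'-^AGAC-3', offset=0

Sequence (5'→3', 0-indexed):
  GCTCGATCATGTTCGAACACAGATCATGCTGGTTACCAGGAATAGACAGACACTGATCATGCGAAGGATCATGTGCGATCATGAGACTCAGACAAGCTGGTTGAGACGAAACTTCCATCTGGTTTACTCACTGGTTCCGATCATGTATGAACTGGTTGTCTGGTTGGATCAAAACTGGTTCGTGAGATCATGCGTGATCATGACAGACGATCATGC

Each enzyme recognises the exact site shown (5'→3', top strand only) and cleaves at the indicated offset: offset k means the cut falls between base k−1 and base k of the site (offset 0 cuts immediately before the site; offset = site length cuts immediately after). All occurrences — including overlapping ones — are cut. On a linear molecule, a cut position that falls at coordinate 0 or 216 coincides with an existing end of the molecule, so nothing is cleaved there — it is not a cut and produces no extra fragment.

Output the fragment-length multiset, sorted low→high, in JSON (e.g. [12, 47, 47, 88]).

Site scan:
  QalX CTGGTT/5: at [28, 96, 118, 130, 151, 159, 174] ⇒ [33, 101, 123, 135, 156, 164, 179]
  JekV GATCATG/7: at [4, 21, 54, 66, 76, 138, 185, 195, 208] ⇒ [11, 28, 61, 73, 83, 145, 192, 202, 215]
  ZebII AGAC/0: at [43, 47, 83, 89, 103, 204] ⇒ [43, 47, 83, 89, 103, 204]

Pooled cuts: [11, 28, 33, 43, 47, 61, 73, 83, 89, 101, 103, 123, 135, 145, 156, 164, 179, 192, 202, 204, 215]

Fragment lengths:
  [0,11): 11 bp
  [11,28): 17 bp
  [28,33): 5 bp
  [33,43): 10 bp
  [43,47): 4 bp
  [47,61): 14 bp
  [61,73): 12 bp
  [73,83): 10 bp
  [83,89): 6 bp
  [89,101): 12 bp
  [101,103): 2 bp
  [103,123): 20 bp
  [123,135): 12 bp
  [135,145): 10 bp
  [145,156): 11 bp
  [156,164): 8 bp
  [164,179): 15 bp
  [179,192): 13 bp
  [192,202): 10 bp
  [202,204): 2 bp
  [204,215): 11 bp
  [215,216): 1 bp

[1,2,2,4,5,6,8,10,10,10,10,11,11,11,12,12,12,13,14,15,17,20]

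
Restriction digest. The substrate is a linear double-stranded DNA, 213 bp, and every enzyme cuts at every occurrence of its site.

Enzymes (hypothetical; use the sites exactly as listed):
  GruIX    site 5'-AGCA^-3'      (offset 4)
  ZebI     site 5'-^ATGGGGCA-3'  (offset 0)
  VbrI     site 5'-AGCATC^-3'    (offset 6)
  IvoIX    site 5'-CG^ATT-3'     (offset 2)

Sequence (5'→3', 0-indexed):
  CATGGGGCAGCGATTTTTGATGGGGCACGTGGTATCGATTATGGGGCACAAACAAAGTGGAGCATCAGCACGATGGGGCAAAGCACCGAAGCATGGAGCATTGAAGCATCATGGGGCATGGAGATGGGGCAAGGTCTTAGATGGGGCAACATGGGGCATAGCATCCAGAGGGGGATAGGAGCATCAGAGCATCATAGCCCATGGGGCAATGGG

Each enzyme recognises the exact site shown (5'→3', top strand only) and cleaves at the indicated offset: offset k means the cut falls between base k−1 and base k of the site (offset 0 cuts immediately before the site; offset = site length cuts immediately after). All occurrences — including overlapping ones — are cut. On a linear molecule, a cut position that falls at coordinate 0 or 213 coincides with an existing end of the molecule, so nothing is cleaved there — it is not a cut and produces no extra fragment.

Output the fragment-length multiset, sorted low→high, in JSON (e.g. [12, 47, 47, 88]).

[1,2,2,2,2,2,2,3,4,6,7,7,7,8,8,10,11,13,13,13,13,17,18,18,24]

Site scan:
  GruIX AGCA/4: at [60, 66, 81, 89, 96, 104, 159, 179, 187] ⇒ [64, 70, 85, 93, 100, 108, 163, 183, 191]
  ZebI ATGGGGCA/0: at [1, 19, 40, 72, 110, 123, 140, 150, 200] ⇒ [1, 19, 40, 72, 110, 123, 140, 150, 200]
  VbrI AGCATC/6: at [60, 104, 159, 179, 187] ⇒ [66, 110, 165, 185, 193]
  IvoIX CGATT/2: at [10, 35] ⇒ [12, 37]

All cut coordinates (distinct, sorted): [1, 12, 19, 37, 40, 64, 66, 70, 72, 85, 93, 100, 108, 110, 123, 140, 150, 163, 165, 183, 185, 191, 193, 200]

Fragment lengths:
  [0,1): 1 bp
  [1,12): 11 bp
  [12,19): 7 bp
  [19,37): 18 bp
  [37,40): 3 bp
  [40,64): 24 bp
  [64,66): 2 bp
  [66,70): 4 bp
  [70,72): 2 bp
  [72,85): 13 bp
  [85,93): 8 bp
  [93,100): 7 bp
  [100,108): 8 bp
  [108,110): 2 bp
  [110,123): 13 bp
  [123,140): 17 bp
  [140,150): 10 bp
  [150,163): 13 bp
  [163,165): 2 bp
  [165,183): 18 bp
  [183,185): 2 bp
  [185,191): 6 bp
  [191,193): 2 bp
  [193,200): 7 bp
  [200,213): 13 bp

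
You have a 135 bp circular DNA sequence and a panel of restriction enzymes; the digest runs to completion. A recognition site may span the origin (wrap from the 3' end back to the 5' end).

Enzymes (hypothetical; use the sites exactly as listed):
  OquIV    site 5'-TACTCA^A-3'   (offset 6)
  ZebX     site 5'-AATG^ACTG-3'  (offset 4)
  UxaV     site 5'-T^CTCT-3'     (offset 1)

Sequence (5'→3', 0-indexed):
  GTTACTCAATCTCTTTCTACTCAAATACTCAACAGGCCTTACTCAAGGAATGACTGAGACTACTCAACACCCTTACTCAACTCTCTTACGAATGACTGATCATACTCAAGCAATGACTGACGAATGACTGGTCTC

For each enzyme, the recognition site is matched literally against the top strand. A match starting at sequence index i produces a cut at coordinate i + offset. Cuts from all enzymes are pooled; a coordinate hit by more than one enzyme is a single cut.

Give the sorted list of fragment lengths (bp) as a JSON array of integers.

Per-enzyme occurrences:
  OquIV (TACTCAA, off=6): starts [2, 17, 25, 39, 60, 73, 102] → cuts [8, 23, 31, 45, 66, 79, 108]
  ZebX (AATGACTG, off=4): starts [48, 90, 111, 122] → cuts [52, 94, 115, 126]
  UxaV (TCTCT, off=1): starts [9, 81] → cuts [10, 82]

All cut coordinates (distinct, sorted): [8, 10, 23, 31, 45, 52, 66, 79, 82, 94, 108, 115, 126]

Fragment lengths:
  8→10: 2 bp
  10→23: 13 bp
  23→31: 8 bp
  31→45: 14 bp
  45→52: 7 bp
  52→66: 14 bp
  66→79: 13 bp
  79→82: 3 bp
  82→94: 12 bp
  94→108: 14 bp
  108→115: 7 bp
  115→126: 11 bp
  126→8 (wrap): 135-126+8 = 17 bp

[2,3,7,7,8,11,12,13,13,14,14,14,17]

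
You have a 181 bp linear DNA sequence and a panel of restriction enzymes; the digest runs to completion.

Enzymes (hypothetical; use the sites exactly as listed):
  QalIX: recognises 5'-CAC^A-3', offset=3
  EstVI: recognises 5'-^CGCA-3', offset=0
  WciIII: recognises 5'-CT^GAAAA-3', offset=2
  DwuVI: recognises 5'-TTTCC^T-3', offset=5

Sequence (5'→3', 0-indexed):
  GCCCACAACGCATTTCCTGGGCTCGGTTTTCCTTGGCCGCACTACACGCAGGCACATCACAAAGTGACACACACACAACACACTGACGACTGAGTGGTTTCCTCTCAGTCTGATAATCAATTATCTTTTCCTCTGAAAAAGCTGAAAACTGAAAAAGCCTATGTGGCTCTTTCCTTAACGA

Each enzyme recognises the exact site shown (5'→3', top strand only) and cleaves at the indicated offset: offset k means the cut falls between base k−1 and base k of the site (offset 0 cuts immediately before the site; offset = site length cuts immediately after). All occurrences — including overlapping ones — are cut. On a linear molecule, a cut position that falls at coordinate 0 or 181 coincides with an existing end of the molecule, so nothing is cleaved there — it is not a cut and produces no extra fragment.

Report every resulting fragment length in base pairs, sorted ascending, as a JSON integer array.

[2,2,2,2,3,5,5,5,6,7,7,9,9,9,9,10,15,21,24,29]

Per-enzyme occurrences:
  QalIX (CACA, off=3): starts [3, 52, 57, 67, 69, 71, 73, 78] → cuts [6, 55, 60, 70, 72, 74, 76, 81]
  EstVI (CGCA, off=0): starts [8, 37, 46] → cuts [8, 37, 46]
  WciIII (CTGAAAA, off=2): starts [132, 141, 148] → cuts [134, 143, 150]
  DwuVI (TTTCCT, off=5): starts [12, 27, 97, 126, 169] → cuts [17, 32, 102, 131, 174]

Pooled cuts: [6, 8, 17, 32, 37, 46, 55, 60, 70, 72, 74, 76, 81, 102, 131, 134, 143, 150, 174]

Fragment lengths:
  [0,6): 6 bp
  [6,8): 2 bp
  [8,17): 9 bp
  [17,32): 15 bp
  [32,37): 5 bp
  [37,46): 9 bp
  [46,55): 9 bp
  [55,60): 5 bp
  [60,70): 10 bp
  [70,72): 2 bp
  [72,74): 2 bp
  [74,76): 2 bp
  [76,81): 5 bp
  [81,102): 21 bp
  [102,131): 29 bp
  [131,134): 3 bp
  [134,143): 9 bp
  [143,150): 7 bp
  [150,174): 24 bp
  [174,181): 7 bp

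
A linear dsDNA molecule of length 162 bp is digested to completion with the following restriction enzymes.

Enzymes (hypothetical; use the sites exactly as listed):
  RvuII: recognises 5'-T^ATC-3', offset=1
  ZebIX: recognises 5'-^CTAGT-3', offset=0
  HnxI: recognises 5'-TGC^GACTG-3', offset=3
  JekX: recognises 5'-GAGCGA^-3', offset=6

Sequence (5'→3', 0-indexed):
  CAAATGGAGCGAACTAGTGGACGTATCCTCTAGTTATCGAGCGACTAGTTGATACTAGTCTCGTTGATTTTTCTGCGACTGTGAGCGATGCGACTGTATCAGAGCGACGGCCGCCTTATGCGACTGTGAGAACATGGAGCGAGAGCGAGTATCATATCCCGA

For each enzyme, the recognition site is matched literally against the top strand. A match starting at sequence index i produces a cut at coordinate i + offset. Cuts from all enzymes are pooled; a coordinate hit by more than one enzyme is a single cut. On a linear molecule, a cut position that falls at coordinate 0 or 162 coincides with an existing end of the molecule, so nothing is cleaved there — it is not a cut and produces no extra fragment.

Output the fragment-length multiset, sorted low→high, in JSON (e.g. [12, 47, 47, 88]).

[1,2,3,5,5,6,6,6,7,9,10,10,11,12,12,14,21,22]

Scan for sites:
  RvuII (TATC, off=1): starts [23, 34, 96, 149, 154] → cuts [24, 35, 97, 150, 155]
  ZebIX (CTAGT, off=0): starts [13, 29, 44, 54] → cuts [13, 29, 44, 54]
  HnxI (TGCGACTG, off=3): starts [73, 88, 118] → cuts [76, 91, 121]
  JekX (GAGCGA, off=6): starts [6, 38, 82, 101, 136, 142] → cuts [12, 44, 88, 107, 142, 148]

All cut coordinates (distinct, sorted): [12, 13, 24, 29, 35, 44, 54, 76, 88, 91, 97, 107, 121, 142, 148, 150, 155]

Fragments:
  [0,12): 12 bp
  [12,13): 1 bp
  [13,24): 11 bp
  [24,29): 5 bp
  [29,35): 6 bp
  [35,44): 9 bp
  [44,54): 10 bp
  [54,76): 22 bp
  [76,88): 12 bp
  [88,91): 3 bp
  [91,97): 6 bp
  [97,107): 10 bp
  [107,121): 14 bp
  [121,142): 21 bp
  [142,148): 6 bp
  [148,150): 2 bp
  [150,155): 5 bp
  [155,162): 7 bp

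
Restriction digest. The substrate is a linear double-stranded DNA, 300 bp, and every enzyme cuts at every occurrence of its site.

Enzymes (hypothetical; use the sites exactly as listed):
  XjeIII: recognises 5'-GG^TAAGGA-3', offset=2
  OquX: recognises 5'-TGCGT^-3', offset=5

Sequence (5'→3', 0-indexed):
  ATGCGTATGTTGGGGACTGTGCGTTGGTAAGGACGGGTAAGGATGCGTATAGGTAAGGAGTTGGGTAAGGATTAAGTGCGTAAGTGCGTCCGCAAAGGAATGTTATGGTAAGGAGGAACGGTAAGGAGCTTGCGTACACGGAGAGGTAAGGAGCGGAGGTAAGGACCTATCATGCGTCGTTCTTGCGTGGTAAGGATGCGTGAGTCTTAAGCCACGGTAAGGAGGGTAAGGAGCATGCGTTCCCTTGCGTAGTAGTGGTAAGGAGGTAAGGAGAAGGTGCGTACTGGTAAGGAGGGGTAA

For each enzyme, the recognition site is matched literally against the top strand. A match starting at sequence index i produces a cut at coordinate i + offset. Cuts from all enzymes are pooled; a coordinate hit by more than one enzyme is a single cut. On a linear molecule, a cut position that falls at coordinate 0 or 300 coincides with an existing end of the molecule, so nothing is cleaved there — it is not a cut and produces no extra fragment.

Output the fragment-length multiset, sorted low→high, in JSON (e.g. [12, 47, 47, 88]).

Scan for sites:
  XjeIII GGTAAGGA/2: at [25, 35, 51, 63, 106, 119, 144, 157, 188, 215, 224, 256, 264, 285] ⇒ [27, 37, 53, 65, 108, 121, 146, 159, 190, 217, 226, 258, 266, 287]
  OquX TGCGT/5: at [1, 19, 43, 76, 84, 130, 172, 183, 196, 235, 245, 277] ⇒ [6, 24, 48, 81, 89, 135, 177, 188, 201, 240, 250, 282]

Pooled cuts: [6, 24, 27, 37, 48, 53, 65, 81, 89, 108, 121, 135, 146, 159, 177, 188, 190, 201, 217, 226, 240, 250, 258, 266, 282, 287]

Fragments:
  [0,6): 6 bp
  [6,24): 18 bp
  [24,27): 3 bp
  [27,37): 10 bp
  [37,48): 11 bp
  [48,53): 5 bp
  [53,65): 12 bp
  [65,81): 16 bp
  [81,89): 8 bp
  [89,108): 19 bp
  [108,121): 13 bp
  [121,135): 14 bp
  [135,146): 11 bp
  [146,159): 13 bp
  [159,177): 18 bp
  [177,188): 11 bp
  [188,190): 2 bp
  [190,201): 11 bp
  [201,217): 16 bp
  [217,226): 9 bp
  [226,240): 14 bp
  [240,250): 10 bp
  [250,258): 8 bp
  [258,266): 8 bp
  [266,282): 16 bp
  [282,287): 5 bp
  [287,300): 13 bp

[2,3,5,5,6,8,8,8,9,10,10,11,11,11,11,12,13,13,13,14,14,16,16,16,18,18,19]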